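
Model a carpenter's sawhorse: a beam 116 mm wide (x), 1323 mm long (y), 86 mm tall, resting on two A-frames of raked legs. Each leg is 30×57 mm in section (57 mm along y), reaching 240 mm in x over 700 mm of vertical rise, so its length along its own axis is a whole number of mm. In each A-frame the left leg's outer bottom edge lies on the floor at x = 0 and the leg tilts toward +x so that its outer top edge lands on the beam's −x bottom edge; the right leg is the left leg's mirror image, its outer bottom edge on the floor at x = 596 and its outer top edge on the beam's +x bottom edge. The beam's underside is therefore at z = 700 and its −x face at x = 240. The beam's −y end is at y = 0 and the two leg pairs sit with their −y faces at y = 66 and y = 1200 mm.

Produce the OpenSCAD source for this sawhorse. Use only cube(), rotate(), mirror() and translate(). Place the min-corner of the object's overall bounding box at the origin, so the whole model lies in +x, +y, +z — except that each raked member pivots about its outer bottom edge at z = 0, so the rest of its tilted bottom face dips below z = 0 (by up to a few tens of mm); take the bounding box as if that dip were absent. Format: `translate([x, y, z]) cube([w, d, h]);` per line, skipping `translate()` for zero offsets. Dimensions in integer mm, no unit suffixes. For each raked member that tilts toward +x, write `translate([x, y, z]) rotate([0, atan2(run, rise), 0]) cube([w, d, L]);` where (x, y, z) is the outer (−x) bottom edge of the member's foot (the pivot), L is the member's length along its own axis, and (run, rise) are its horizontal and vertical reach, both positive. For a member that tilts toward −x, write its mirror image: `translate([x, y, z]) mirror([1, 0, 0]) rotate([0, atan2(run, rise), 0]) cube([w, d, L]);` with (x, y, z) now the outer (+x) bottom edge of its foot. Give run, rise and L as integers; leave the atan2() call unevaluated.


translate([240, 0, 700]) cube([116, 1323, 86]);
translate([0, 66, 0]) rotate([0, atan2(240, 700), 0]) cube([30, 57, 740]);
translate([596, 66, 0]) mirror([1, 0, 0]) rotate([0, atan2(240, 700), 0]) cube([30, 57, 740]);
translate([0, 1200, 0]) rotate([0, atan2(240, 700), 0]) cube([30, 57, 740]);
translate([596, 1200, 0]) mirror([1, 0, 0]) rotate([0, atan2(240, 700), 0]) cube([30, 57, 740]);


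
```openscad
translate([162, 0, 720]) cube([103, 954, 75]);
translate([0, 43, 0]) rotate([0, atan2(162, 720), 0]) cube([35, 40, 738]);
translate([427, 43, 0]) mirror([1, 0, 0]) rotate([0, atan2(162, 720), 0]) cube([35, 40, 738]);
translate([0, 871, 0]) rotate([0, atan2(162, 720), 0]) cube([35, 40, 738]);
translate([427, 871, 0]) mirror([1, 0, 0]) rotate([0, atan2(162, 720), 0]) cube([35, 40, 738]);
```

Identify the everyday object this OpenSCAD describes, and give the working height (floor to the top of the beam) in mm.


A sawhorse. The overall height is 795 mm.

A beam across two mirrored pairs of raked legs — a sawhorse. The beam's underside is at z = 720 (matching the legs' vertical rise in atan2(162, 720)) and the beam is 75 mm tall, so its top is at 720 + 75 = 795 mm. The raked legs top out at the beam's underside, so that is the highest point.


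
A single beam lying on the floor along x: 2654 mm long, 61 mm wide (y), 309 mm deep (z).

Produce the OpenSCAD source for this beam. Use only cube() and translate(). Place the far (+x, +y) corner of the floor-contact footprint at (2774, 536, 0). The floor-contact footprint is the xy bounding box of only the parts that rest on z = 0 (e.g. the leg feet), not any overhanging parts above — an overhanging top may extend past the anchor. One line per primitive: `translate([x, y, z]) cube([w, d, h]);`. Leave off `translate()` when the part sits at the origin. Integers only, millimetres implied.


translate([120, 475, 0]) cube([2654, 61, 309]);


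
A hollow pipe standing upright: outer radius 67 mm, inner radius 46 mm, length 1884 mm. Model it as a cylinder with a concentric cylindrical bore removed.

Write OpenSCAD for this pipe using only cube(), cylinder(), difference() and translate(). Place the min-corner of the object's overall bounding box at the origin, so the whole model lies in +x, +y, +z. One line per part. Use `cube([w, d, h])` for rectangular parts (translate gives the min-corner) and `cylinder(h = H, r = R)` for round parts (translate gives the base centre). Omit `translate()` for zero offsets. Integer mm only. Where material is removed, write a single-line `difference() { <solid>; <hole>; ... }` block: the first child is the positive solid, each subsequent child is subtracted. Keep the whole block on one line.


difference() { translate([67, 67, 0]) cylinder(h = 1884, r = 67); translate([67, 67, 0]) cylinder(h = 1884, r = 46); }


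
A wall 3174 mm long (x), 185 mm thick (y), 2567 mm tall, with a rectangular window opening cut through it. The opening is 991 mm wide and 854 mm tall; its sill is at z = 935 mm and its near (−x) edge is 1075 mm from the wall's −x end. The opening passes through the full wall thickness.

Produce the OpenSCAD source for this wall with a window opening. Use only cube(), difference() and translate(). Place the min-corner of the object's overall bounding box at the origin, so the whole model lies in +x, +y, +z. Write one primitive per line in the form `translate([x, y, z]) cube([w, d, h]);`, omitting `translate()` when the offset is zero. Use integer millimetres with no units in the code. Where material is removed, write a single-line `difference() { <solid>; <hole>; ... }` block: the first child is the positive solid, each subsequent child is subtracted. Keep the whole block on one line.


difference() { cube([3174, 185, 2567]); translate([1075, 0, 935]) cube([991, 185, 854]); }


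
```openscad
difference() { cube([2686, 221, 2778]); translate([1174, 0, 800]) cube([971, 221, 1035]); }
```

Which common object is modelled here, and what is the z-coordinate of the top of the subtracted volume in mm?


A wall with a window opening. The window head height is 1835 mm.

A wall with a rectangular opening subtracted — a window. Sill at z = 800, opening 1035 mm tall, so the head is at 800 + 1035 = 1835 mm.


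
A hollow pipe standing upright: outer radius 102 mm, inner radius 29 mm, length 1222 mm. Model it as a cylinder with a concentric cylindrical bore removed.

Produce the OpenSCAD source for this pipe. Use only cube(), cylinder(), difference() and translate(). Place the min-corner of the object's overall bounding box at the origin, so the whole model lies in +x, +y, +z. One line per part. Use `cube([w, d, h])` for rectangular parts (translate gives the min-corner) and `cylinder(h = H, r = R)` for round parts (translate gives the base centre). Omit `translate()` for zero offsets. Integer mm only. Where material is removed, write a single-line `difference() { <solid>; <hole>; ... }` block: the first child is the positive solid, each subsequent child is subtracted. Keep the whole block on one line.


difference() { translate([102, 102, 0]) cylinder(h = 1222, r = 102); translate([102, 102, 0]) cylinder(h = 1222, r = 29); }


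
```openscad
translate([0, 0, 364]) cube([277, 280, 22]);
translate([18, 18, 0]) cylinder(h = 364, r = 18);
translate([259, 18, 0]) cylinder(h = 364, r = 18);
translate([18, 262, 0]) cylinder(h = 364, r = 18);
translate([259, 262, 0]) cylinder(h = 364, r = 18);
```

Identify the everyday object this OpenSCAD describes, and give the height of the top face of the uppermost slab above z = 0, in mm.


A stool. The seat height is 386 mm.

A 277×280×22 slab at z = 364 on four corner cylinders — a stool. The seat top is 364 + 22 = 386 mm.


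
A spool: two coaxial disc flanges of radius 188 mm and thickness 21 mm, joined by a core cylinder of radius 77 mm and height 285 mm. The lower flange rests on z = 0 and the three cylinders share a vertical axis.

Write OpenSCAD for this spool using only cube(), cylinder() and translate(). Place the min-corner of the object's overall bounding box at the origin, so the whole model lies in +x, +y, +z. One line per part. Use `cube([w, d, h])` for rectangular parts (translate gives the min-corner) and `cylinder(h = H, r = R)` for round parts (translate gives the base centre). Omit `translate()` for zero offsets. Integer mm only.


translate([188, 188, 0]) cylinder(h = 21, r = 188);
translate([188, 188, 21]) cylinder(h = 285, r = 77);
translate([188, 188, 306]) cylinder(h = 21, r = 188);


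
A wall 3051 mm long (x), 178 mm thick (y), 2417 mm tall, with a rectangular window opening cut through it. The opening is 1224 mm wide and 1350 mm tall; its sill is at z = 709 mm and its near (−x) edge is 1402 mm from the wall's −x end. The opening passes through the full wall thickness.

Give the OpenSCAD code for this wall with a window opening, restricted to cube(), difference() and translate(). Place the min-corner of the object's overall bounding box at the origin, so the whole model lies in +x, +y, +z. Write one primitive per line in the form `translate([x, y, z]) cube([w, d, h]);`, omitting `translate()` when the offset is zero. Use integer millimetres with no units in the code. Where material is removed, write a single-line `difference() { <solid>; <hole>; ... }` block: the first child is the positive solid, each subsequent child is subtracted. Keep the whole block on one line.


difference() { cube([3051, 178, 2417]); translate([1402, 0, 709]) cube([1224, 178, 1350]); }


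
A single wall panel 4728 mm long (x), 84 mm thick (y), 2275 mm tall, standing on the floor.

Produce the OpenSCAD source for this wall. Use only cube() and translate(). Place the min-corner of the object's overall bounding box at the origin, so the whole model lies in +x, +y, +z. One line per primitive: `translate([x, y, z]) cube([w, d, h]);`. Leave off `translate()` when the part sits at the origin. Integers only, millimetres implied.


cube([4728, 84, 2275]);


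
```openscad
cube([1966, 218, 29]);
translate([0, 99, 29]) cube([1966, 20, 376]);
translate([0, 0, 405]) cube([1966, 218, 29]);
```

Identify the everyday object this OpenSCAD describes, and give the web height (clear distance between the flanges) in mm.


An I-beam. The web height is 376 mm.

Two wide flanges with a thin centred web — an I-beam. Overall 434 mm minus two 29 mm flanges gives a web of 434 − 2·29 = 376 mm.


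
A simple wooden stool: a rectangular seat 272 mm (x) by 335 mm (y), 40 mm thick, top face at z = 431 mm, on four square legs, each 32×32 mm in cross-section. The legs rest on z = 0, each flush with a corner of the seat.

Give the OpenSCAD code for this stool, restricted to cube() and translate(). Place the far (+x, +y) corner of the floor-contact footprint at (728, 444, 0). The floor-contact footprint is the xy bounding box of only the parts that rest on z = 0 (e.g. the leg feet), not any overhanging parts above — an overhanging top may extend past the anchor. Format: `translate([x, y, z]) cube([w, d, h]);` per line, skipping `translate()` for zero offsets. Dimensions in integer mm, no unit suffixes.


translate([456, 109, 391]) cube([272, 335, 40]);
translate([456, 109, 0]) cube([32, 32, 391]);
translate([696, 109, 0]) cube([32, 32, 391]);
translate([456, 412, 0]) cube([32, 32, 391]);
translate([696, 412, 0]) cube([32, 32, 391]);


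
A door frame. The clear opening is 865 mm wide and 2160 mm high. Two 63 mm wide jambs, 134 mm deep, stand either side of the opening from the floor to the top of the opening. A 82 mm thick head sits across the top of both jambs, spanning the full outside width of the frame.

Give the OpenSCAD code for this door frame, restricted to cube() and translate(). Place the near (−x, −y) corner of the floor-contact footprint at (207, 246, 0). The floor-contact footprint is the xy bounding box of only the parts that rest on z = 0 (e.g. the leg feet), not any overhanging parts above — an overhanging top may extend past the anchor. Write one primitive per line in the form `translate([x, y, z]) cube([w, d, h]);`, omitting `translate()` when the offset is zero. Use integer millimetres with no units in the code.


translate([207, 246, 0]) cube([63, 134, 2160]);
translate([1135, 246, 0]) cube([63, 134, 2160]);
translate([207, 246, 2160]) cube([991, 134, 82]);


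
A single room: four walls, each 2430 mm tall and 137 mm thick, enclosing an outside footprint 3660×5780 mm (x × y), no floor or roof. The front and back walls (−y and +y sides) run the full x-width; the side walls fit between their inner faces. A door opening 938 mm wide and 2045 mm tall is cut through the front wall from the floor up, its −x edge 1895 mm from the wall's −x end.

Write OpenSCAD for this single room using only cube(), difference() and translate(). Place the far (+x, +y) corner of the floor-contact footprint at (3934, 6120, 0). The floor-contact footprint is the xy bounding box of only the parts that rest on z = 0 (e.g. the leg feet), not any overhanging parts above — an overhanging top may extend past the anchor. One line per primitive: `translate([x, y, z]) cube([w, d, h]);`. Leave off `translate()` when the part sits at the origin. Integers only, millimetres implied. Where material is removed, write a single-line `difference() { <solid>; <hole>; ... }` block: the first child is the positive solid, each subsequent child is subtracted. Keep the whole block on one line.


difference() { translate([274, 340, 0]) cube([3660, 137, 2430]); translate([2169, 340, 0]) cube([938, 137, 2045]); }
translate([274, 5983, 0]) cube([3660, 137, 2430]);
translate([274, 477, 0]) cube([137, 5506, 2430]);
translate([3797, 477, 0]) cube([137, 5506, 2430]);


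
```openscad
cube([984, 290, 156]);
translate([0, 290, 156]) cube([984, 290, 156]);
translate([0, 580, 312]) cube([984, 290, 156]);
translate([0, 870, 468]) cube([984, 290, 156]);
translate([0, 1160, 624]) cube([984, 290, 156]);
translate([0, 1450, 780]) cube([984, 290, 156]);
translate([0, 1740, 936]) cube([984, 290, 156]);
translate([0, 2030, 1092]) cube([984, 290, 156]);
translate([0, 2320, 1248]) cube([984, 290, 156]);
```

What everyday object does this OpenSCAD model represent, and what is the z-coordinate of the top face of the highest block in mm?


A staircase. The total rise is 1404 mm.

9 identical blocks, each offset up and back from the previous — a staircase. Each step is 156 mm tall and there are 9 of them, so the total rise is 9 × 156 = 1404 mm.


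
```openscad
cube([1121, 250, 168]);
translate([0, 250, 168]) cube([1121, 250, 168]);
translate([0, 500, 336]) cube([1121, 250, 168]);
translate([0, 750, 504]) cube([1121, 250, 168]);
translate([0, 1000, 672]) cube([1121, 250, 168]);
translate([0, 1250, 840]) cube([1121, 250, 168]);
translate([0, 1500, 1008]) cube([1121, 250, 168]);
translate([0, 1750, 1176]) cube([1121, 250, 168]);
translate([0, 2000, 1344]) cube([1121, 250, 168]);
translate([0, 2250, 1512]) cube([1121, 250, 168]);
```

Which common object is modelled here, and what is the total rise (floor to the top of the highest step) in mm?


A staircase. The total rise is 1680 mm.

10 identical blocks, each offset up and back from the previous — a staircase. Each step is 168 mm tall and there are 10 of them, so the total rise is 10 × 168 = 1680 mm.


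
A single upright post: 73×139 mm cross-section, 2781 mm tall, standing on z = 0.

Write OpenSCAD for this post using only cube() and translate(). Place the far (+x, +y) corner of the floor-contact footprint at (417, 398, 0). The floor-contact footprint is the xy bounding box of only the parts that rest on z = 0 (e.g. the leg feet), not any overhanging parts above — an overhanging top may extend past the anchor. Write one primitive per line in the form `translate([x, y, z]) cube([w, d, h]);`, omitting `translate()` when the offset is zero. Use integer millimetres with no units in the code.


translate([344, 259, 0]) cube([73, 139, 2781]);


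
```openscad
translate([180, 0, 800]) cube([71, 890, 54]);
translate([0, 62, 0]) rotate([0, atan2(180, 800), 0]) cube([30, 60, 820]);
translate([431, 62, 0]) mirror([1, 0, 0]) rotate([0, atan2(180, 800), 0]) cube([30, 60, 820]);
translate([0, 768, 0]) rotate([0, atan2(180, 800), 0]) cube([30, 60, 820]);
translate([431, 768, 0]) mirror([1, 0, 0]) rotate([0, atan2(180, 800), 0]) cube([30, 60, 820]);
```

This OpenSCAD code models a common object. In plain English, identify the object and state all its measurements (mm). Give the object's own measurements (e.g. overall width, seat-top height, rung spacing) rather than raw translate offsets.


A sawhorse. A 71×890×54 mm beam (x, y, z) sits on two A-frame leg pairs. Each pair is two raked legs of 30×60 mm section (60 mm along y) splaying symmetrically in x. Each leg rises 800 mm vertically over 180 mm of horizontal reach and is 820 mm long along its own axis. Every leg's outer bottom edge rests on the floor and its outer top edge meets a bottom edge of the beam — the left legs (tilting toward +x) meet the beam's −x bottom edge, the right legs (their mirror images, tilting toward −x) meet its +x bottom edge — so the leg tops tuck under the beam, the beam's underside is 800 mm above the floor, and the feet are 431 mm apart outside-to-outside with the beam centred between them. The two leg pairs are set in 62 mm from either end of the beam.


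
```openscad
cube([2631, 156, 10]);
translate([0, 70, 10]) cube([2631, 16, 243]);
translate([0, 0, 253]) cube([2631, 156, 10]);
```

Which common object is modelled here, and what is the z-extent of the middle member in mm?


An I-beam. The web height is 243 mm.

Two wide flanges with a thin centred web — an I-beam. Overall 263 mm minus two 10 mm flanges gives a web of 263 − 2·10 = 243 mm.


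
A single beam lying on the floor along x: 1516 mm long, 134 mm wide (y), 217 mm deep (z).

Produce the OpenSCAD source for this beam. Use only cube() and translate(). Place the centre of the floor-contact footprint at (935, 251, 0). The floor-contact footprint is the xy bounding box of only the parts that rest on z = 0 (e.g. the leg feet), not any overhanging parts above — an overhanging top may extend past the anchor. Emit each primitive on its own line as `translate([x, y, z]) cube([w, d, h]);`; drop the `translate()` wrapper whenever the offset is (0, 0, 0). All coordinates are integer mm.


translate([177, 184, 0]) cube([1516, 134, 217]);


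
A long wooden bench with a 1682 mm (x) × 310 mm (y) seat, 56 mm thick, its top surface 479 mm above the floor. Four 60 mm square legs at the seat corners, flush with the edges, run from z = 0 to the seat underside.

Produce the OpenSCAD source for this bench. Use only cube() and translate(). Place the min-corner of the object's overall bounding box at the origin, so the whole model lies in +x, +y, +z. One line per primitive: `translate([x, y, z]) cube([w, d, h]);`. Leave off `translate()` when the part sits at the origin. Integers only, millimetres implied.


translate([0, 0, 423]) cube([1682, 310, 56]);
cube([60, 60, 423]);
translate([0, 250, 0]) cube([60, 60, 423]);
translate([1622, 0, 0]) cube([60, 60, 423]);
translate([1622, 250, 0]) cube([60, 60, 423]);


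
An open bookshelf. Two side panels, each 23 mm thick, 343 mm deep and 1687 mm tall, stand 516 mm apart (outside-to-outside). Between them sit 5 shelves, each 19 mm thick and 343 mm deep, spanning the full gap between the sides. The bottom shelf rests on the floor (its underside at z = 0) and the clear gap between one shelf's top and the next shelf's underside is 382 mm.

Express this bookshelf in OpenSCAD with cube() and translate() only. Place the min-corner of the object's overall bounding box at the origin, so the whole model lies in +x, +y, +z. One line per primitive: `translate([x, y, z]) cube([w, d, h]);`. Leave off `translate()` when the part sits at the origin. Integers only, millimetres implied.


cube([23, 343, 1687]);
translate([493, 0, 0]) cube([23, 343, 1687]);
translate([23, 0, 0]) cube([470, 343, 19]);
translate([23, 0, 401]) cube([470, 343, 19]);
translate([23, 0, 802]) cube([470, 343, 19]);
translate([23, 0, 1203]) cube([470, 343, 19]);
translate([23, 0, 1604]) cube([470, 343, 19]);


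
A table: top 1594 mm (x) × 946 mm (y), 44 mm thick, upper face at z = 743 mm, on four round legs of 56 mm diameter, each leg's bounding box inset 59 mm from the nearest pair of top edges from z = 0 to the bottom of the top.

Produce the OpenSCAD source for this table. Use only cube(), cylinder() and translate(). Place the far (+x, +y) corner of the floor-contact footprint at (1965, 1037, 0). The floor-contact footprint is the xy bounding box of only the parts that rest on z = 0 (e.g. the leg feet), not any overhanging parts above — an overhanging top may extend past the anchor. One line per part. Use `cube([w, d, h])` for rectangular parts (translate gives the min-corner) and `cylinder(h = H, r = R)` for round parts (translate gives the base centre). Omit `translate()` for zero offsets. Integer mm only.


translate([430, 150, 699]) cube([1594, 946, 44]);
translate([517, 237, 0]) cylinder(h = 699, r = 28);
translate([1937, 237, 0]) cylinder(h = 699, r = 28);
translate([517, 1009, 0]) cylinder(h = 699, r = 28);
translate([1937, 1009, 0]) cylinder(h = 699, r = 28);


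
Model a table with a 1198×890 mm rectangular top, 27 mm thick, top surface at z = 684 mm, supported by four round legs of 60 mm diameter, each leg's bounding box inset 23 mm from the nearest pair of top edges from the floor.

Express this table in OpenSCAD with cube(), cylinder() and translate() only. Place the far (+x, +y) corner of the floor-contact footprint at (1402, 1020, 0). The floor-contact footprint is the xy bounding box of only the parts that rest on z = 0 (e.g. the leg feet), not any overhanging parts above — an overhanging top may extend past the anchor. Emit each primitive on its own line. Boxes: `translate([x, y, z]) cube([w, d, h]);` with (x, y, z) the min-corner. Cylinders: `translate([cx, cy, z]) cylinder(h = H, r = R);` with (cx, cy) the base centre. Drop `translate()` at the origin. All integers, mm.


// leg_h = 684 - 27 = 657
translate([227, 153, 657]) cube([1198, 890, 27]);
translate([280, 206, 0]) cylinder(h = 657, r = 30);
translate([1372, 206, 0]) cylinder(h = 657, r = 30);
translate([280, 990, 0]) cylinder(h = 657, r = 30);
translate([1372, 990, 0]) cylinder(h = 657, r = 30);


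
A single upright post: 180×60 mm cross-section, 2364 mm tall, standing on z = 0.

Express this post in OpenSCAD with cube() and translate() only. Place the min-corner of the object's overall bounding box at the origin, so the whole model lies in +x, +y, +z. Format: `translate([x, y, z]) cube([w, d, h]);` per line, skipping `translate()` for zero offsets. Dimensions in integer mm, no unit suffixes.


cube([180, 60, 2364]);


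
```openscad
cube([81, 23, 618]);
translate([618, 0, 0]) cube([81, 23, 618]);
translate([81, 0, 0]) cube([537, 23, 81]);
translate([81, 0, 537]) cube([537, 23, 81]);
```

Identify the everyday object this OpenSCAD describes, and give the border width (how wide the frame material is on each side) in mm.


A picture frame. The border width is 81 mm.

Four thin pieces enclosing a rectangular opening — a picture frame. The two full-height stiles are 618 mm tall; the top rail sits at z = 537 and is 81 mm tall, so the border above the opening is 618 − 537 = 81 mm, matching the stile x-width.


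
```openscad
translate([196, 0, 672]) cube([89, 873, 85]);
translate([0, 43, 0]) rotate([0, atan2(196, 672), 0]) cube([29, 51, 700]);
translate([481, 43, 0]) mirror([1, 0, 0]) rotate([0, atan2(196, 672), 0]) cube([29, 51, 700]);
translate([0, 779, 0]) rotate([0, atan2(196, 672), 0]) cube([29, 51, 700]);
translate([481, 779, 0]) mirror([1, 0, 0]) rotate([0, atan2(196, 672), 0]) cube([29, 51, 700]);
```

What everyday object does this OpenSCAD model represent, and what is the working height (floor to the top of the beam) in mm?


A sawhorse. The overall height is 757 mm.

A beam across two mirrored pairs of raked legs — a sawhorse. The beam's underside is at z = 672 (matching the legs' vertical rise in atan2(196, 672)) and the beam is 85 mm tall, so its top is at 672 + 85 = 757 mm. The raked legs top out at the beam's underside, so that is the highest point.


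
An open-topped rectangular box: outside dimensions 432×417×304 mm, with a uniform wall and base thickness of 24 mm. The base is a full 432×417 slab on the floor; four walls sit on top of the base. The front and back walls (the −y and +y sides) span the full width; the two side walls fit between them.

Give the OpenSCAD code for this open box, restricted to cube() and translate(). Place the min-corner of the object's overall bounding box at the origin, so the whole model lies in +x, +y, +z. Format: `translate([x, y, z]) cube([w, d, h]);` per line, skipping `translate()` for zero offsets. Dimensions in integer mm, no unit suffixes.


cube([432, 417, 24]);
translate([0, 0, 24]) cube([432, 24, 280]);
translate([0, 393, 24]) cube([432, 24, 280]);
translate([0, 24, 24]) cube([24, 369, 280]);
translate([408, 24, 24]) cube([24, 369, 280]);


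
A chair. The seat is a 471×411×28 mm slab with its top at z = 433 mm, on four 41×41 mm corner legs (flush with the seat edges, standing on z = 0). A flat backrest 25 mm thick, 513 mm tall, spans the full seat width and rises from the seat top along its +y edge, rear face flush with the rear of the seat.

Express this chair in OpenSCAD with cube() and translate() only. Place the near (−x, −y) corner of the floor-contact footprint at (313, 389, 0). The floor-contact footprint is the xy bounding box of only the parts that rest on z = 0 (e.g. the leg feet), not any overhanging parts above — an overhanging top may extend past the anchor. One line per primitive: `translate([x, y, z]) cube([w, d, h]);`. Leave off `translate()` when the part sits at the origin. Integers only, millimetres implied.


translate([313, 389, 405]) cube([471, 411, 28]);
translate([313, 389, 0]) cube([41, 41, 405]);
translate([743, 389, 0]) cube([41, 41, 405]);
translate([313, 759, 0]) cube([41, 41, 405]);
translate([743, 759, 0]) cube([41, 41, 405]);
translate([313, 775, 433]) cube([471, 25, 513]);


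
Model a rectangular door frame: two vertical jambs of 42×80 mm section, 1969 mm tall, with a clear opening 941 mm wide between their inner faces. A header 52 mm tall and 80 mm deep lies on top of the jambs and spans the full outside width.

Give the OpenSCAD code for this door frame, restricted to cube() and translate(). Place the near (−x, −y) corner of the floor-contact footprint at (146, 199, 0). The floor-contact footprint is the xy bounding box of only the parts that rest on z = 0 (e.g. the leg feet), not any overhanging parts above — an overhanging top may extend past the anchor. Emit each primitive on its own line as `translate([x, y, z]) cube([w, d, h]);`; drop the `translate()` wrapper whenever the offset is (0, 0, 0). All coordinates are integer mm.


translate([146, 199, 0]) cube([42, 80, 1969]);
translate([1129, 199, 0]) cube([42, 80, 1969]);
translate([146, 199, 1969]) cube([1025, 80, 52]);


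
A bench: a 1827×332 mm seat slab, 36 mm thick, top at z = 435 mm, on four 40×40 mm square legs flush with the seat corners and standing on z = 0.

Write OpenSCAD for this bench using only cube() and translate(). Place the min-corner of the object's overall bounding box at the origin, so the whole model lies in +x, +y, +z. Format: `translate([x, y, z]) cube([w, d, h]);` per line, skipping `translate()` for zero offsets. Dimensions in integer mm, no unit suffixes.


translate([0, 0, 399]) cube([1827, 332, 36]);
cube([40, 40, 399]);
translate([0, 292, 0]) cube([40, 40, 399]);
translate([1787, 0, 0]) cube([40, 40, 399]);
translate([1787, 292, 0]) cube([40, 40, 399]);


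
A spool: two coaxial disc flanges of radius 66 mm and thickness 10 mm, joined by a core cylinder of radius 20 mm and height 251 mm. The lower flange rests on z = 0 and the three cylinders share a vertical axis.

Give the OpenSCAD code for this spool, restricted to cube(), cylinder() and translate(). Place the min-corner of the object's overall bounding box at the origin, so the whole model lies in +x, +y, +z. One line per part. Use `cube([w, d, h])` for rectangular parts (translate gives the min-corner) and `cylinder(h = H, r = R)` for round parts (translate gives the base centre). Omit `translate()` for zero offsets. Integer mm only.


translate([66, 66, 0]) cylinder(h = 10, r = 66);
translate([66, 66, 10]) cylinder(h = 251, r = 20);
translate([66, 66, 261]) cylinder(h = 10, r = 66);


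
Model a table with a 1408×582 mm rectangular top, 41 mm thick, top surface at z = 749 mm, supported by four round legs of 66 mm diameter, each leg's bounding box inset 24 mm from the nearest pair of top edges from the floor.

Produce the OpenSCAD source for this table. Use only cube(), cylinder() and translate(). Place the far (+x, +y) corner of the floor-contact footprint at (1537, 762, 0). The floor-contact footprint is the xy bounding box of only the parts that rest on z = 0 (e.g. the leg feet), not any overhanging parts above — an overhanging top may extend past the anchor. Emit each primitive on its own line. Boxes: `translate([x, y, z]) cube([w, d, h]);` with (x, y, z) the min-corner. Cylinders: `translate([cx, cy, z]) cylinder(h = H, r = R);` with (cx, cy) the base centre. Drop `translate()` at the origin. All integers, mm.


translate([153, 204, 708]) cube([1408, 582, 41]);
translate([210, 261, 0]) cylinder(h = 708, r = 33);
translate([1504, 261, 0]) cylinder(h = 708, r = 33);
translate([210, 729, 0]) cylinder(h = 708, r = 33);
translate([1504, 729, 0]) cylinder(h = 708, r = 33);


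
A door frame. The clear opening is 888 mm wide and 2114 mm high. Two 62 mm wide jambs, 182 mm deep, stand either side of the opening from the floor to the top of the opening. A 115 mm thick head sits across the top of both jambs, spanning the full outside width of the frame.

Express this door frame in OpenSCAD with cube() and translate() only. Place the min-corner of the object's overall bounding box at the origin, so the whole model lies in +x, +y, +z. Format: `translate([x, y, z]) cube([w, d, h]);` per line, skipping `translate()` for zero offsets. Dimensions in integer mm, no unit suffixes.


cube([62, 182, 2114]);
translate([950, 0, 0]) cube([62, 182, 2114]);
translate([0, 0, 2114]) cube([1012, 182, 115]);


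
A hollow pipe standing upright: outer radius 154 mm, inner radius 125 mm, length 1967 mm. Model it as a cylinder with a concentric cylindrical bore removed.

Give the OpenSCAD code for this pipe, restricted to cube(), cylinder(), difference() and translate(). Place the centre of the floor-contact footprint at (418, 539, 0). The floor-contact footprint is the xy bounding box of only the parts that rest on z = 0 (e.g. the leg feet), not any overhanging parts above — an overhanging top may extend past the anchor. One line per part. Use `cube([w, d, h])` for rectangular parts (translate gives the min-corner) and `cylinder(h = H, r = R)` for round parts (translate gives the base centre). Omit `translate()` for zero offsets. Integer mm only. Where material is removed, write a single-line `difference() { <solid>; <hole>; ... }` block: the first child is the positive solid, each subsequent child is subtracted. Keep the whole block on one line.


difference() { translate([418, 539, 0]) cylinder(h = 1967, r = 154); translate([418, 539, 0]) cylinder(h = 1967, r = 125); }


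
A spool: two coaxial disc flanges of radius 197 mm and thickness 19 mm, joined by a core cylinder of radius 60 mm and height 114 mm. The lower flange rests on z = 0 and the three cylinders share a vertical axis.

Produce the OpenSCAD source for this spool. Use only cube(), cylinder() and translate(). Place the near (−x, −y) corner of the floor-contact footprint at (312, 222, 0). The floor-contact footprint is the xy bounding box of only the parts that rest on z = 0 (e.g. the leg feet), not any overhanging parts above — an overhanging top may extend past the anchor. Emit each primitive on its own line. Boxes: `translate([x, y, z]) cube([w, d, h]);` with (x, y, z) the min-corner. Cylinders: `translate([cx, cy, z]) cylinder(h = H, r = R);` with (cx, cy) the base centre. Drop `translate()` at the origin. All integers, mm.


translate([509, 419, 0]) cylinder(h = 19, r = 197);
translate([509, 419, 19]) cylinder(h = 114, r = 60);
translate([509, 419, 133]) cylinder(h = 19, r = 197);


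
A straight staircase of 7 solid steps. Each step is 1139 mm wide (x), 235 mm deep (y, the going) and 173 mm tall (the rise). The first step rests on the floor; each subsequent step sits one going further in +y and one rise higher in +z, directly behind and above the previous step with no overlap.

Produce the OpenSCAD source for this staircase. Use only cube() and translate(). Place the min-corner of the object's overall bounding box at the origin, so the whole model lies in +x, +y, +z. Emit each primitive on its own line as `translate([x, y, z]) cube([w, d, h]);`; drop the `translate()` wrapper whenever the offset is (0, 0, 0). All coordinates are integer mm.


cube([1139, 235, 173]);
translate([0, 235, 173]) cube([1139, 235, 173]);
translate([0, 470, 346]) cube([1139, 235, 173]);
translate([0, 705, 519]) cube([1139, 235, 173]);
translate([0, 940, 692]) cube([1139, 235, 173]);
translate([0, 1175, 865]) cube([1139, 235, 173]);
translate([0, 1410, 1038]) cube([1139, 235, 173]);


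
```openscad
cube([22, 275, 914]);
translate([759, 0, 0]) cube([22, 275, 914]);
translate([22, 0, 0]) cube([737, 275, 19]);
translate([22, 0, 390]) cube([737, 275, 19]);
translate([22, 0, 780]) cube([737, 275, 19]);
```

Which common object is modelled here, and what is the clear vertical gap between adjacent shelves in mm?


A bookshelf. The clear shelf gap is 371 mm.

Two tall side panels with 3 horizontal boards between them — a bookshelf. The first two shelf undersides are at z = 0 and z = 390; with shelf thickness 19, the clear gap is 390 − 0 − 19 = 371 mm.


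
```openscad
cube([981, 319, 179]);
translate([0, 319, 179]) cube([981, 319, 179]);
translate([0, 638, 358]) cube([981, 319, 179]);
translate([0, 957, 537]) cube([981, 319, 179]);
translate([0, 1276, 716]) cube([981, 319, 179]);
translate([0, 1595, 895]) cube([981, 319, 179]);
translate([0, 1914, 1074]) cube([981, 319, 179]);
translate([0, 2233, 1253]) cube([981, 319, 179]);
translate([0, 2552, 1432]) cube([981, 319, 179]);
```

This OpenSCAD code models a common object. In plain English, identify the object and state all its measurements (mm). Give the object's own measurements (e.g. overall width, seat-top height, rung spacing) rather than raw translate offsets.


A straight staircase of 9 solid steps. Each step is 981 mm wide (x), 319 mm deep (y, the going) and 179 mm tall (the rise). The first step rests on the floor; each subsequent step sits one going further in +y and one rise higher in +z, directly behind and above the previous step with no overlap.


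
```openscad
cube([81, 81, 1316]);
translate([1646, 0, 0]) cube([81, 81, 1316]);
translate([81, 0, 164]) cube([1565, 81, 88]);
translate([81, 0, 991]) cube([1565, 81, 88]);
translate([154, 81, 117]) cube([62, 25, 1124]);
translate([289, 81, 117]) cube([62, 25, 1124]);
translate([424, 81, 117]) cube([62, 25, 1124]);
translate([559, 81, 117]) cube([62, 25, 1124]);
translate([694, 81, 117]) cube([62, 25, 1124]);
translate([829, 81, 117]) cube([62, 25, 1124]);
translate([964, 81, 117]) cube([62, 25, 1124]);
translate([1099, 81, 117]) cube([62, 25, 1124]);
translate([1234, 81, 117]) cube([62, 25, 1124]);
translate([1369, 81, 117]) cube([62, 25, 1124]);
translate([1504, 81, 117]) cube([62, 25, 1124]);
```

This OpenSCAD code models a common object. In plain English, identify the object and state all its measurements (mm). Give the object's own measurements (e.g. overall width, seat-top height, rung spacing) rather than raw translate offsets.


A fence section. Two 81×81 mm posts, 1316 mm tall, stand on the floor with a clear span of 1565 mm between their inner faces. Two horizontal rails of 81×88 mm section span the gap between the posts with their undersides at z = 164 mm and z = 991 mm, flush with the posts' −y face. 11 pickets, each 62 mm wide, 25 mm thick and 1124 mm tall, are fixed to the +y face of the rails with their bottoms at z = 117 mm, spaced across the span with a 73 mm gap after the −x post and between neighbouring pickets, with 80 mm left before the +x post.


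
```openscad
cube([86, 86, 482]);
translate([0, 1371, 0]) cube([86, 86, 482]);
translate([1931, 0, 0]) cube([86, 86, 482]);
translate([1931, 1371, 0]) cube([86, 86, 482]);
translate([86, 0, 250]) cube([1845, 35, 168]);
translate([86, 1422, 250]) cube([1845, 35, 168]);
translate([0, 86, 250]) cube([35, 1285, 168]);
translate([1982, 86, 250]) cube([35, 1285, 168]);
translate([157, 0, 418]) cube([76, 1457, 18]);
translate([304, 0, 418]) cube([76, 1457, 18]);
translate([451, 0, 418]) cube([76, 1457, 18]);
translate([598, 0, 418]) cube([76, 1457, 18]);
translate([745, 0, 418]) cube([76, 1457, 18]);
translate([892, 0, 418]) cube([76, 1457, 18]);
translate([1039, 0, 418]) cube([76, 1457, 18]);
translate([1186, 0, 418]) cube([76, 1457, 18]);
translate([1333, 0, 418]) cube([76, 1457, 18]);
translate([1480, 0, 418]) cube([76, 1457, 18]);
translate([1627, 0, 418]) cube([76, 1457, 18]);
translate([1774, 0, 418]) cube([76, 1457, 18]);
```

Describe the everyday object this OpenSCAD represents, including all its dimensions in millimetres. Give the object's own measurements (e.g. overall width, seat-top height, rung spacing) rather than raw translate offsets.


A bed frame 2017 mm long (x) by 1457 mm wide (y). Four 86×86 mm corner posts, 482 mm tall, at the corners of the footprint. Four rails of 35 mm thickness and 168 mm height run between adjacent posts with their undersides at z = 250 mm, their outer faces flush with the outside of the frame (the two x-running rails run between the posts' inner faces; the two y-running rails run between the posts' inner faces). 12 slats, each 76 mm wide (x) and 18 mm thick, lie across the top of the two x-running rails, running the full 1457 mm width of the frame in y; along x they sit between the end posts with a 71 mm gap after the −x posts and between neighbouring slats, leaving 81 mm before the +x posts.


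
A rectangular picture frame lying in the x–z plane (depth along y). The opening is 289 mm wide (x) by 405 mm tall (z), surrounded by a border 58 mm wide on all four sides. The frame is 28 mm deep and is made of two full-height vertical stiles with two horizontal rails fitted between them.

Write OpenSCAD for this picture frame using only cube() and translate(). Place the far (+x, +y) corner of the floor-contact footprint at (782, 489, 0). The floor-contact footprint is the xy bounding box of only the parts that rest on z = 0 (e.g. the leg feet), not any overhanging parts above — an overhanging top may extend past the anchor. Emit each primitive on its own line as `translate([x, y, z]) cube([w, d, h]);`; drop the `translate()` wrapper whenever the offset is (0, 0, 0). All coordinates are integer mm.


translate([377, 461, 0]) cube([58, 28, 521]);
translate([724, 461, 0]) cube([58, 28, 521]);
translate([435, 461, 0]) cube([289, 28, 58]);
translate([435, 461, 463]) cube([289, 28, 58]);


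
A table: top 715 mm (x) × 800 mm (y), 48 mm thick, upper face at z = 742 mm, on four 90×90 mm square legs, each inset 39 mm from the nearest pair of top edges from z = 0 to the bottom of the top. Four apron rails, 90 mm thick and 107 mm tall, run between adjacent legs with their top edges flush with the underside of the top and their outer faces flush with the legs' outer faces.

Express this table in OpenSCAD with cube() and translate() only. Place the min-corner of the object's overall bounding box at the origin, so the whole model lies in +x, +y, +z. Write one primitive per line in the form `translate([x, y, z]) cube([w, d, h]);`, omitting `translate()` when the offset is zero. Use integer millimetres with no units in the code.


translate([0, 0, 694]) cube([715, 800, 48]);
translate([39, 39, 0]) cube([90, 90, 694]);
translate([586, 39, 0]) cube([90, 90, 694]);
translate([39, 671, 0]) cube([90, 90, 694]);
translate([586, 671, 0]) cube([90, 90, 694]);
translate([129, 39, 587]) cube([457, 90, 107]);
translate([129, 671, 587]) cube([457, 90, 107]);
translate([39, 129, 587]) cube([90, 542, 107]);
translate([586, 129, 587]) cube([90, 542, 107]);
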